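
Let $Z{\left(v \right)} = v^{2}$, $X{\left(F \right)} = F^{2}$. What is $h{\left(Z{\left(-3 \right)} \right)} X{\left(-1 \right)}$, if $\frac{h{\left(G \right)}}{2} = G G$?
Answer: $162$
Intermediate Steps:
$h{\left(G \right)} = 2 G^{2}$ ($h{\left(G \right)} = 2 G G = 2 G^{2}$)
$h{\left(Z{\left(-3 \right)} \right)} X{\left(-1 \right)} = 2 \left(\left(-3\right)^{2}\right)^{2} \left(-1\right)^{2} = 2 \cdot 9^{2} \cdot 1 = 2 \cdot 81 \cdot 1 = 162 \cdot 1 = 162$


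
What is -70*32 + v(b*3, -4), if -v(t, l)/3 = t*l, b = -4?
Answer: -2384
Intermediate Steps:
v(t, l) = -3*l*t (v(t, l) = -3*t*l = -3*l*t)
-70*32 + v(b*3, -4) = -70*32 - 3*(-4)*(-4*3) = -2240 - 3*(-4)*(-12) = -2240 - 144 = -2384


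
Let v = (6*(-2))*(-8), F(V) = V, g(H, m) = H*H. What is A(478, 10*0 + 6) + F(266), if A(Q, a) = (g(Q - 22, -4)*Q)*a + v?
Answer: 596360810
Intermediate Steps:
g(H, m) = H**2
v = 96 (v = -12*(-8) = 96)
A(Q, a) = 96 + Q*a*(-22 + Q)**2 (A(Q, a) = ((Q - 22)**2*Q)*a + 96 = ((-22 + Q)**2*Q)*a + 96 = (Q*(-22 + Q)**2)*a + 96 = Q*a*(-22 + Q)**2 + 96 = 96 + Q*a*(-22 + Q)**2)
A(478, 10*0 + 6) + F(266) = (96 + 478*(10*0 + 6)*(-22 + 478)**2) + 266 = (96 + 478*(0 + 6)*456**2) + 266 = (96 + 478*6*207936) + 266 = (96 + 596360448) + 266 = 596360544 + 266 = 596360810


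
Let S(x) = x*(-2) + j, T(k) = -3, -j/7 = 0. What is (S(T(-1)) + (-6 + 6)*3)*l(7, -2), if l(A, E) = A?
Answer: 42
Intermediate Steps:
j = 0 (j = -7*0 = 0)
S(x) = -2*x (S(x) = x*(-2) + 0 = -2*x + 0 = -2*x)
(S(T(-1)) + (-6 + 6)*3)*l(7, -2) = (-2*(-3) + (-6 + 6)*3)*7 = (6 + 0*3)*7 = (6 + 0)*7 = 6*7 = 42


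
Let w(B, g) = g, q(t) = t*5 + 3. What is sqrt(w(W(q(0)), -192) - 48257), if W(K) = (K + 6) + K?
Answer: I*sqrt(48449) ≈ 220.11*I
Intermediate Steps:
q(t) = 3 + 5*t (q(t) = 5*t + 3 = 3 + 5*t)
W(K) = 6 + 2*K (W(K) = (6 + K) + K = 6 + 2*K)
sqrt(w(W(q(0)), -192) - 48257) = sqrt(-192 - 48257) = sqrt(-48449) = I*sqrt(48449)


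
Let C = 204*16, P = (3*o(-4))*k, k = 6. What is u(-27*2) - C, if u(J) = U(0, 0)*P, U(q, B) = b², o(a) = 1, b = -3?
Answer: -3102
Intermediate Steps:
P = 18 (P = (3*1)*6 = 3*6 = 18)
U(q, B) = 9 (U(q, B) = (-3)² = 9)
u(J) = 162 (u(J) = 9*18 = 162)
C = 3264
u(-27*2) - C = 162 - 1*3264 = 162 - 3264 = -3102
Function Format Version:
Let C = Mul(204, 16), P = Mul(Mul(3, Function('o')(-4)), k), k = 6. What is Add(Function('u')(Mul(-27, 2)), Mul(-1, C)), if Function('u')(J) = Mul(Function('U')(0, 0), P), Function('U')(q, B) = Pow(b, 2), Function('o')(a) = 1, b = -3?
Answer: -3102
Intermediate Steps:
P = 18 (P = Mul(Mul(3, 1), 6) = Mul(3, 6) = 18)
Function('U')(q, B) = 9 (Function('U')(q, B) = Pow(-3, 2) = 9)
Function('u')(J) = 162 (Function('u')(J) = Mul(9, 18) = 162)
C = 3264
Add(Function('u')(Mul(-27, 2)), Mul(-1, C)) = Add(162, Mul(-1, 3264)) = Add(162, -3264) = -3102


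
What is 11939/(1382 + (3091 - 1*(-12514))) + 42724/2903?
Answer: 760411505/49313261 ≈ 15.420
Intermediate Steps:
11939/(1382 + (3091 - 1*(-12514))) + 42724/2903 = 11939/(1382 + (3091 + 12514)) + 42724*(1/2903) = 11939/(1382 + 15605) + 42724/2903 = 11939/16987 + 42724/2903 = 760411505/49313261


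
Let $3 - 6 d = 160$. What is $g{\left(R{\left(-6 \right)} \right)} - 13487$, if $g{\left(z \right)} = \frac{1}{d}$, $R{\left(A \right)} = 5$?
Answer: $- \frac{2117465}{157} \approx -13487.0$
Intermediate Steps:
$d = - \frac{157}{6}$ ($d = \frac{1}{2} - \frac{80}{3} = - \frac{157}{6} \approx -26.167$)
$g{\left(z \right)} = - \frac{6}{157}$ ($g{\left(z \right)} = \frac{1}{- \frac{157}{6}} = - \frac{6}{157}$)
$g{\left(R{\left(-6 \right)} \right)} - 13487 = - \frac{6}{157} - 13487 = - \frac{2117465}{157}$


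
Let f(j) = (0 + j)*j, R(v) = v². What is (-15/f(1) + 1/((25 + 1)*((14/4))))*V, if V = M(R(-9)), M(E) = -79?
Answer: 107756/91 ≈ 1184.1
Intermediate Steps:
f(j) = j² (f(j) = j*j = j²)
V = -79
(-15/f(1) + 1/((25 + 1)*((14/4))))*V = (-15/(1²) + 1/((25 + 1)*((14/4))))*(-79) = (-15/1 + 1/(26*((14*(¼)))))*(-79) = (-15*1 + 1/(26*(7/2)))*(-79) = (-15 + (1/26)*(2/7))*(-79) = (-15 + 1/91)*(-79) = -1364/91*(-79) = 107756/91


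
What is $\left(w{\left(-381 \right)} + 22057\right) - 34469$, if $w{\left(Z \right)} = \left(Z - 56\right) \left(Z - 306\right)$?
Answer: $287807$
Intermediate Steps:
$w{\left(Z \right)} = \left(-306 + Z\right) \left(-56 + Z\right)$ ($w{\left(Z \right)} = \left(-56 + Z\right) \left(-306 + Z\right) = \left(-306 + Z\right) \left(-56 + Z\right)$)
$\left(w{\left(-381 \right)} + 22057\right) - 34469 = \left(\left(17136 + \left(-381\right)^{2} - -137922\right) + 22057\right) - 34469 = \left(\left(17136 + 145161 + 137922\right) + 22057\right) - 34469 = \left(300219 + 22057\right) - 34469 = 322276 - 34469 = 287807$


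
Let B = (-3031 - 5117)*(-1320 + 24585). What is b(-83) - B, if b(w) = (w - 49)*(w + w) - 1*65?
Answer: 189585067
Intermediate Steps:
B = -189563220 (B = -8148*23265 = -189563220)
b(w) = -65 + 2*w*(-49 + w) (b(w) = (-49 + w)*(2*w) - 65 = 2*w*(-49 + w) - 65 = -65 + 2*w*(-49 + w))
b(-83) - B = (-65 - 98*(-83) + 2*(-83)²) - 1*(-189563220) = (-65 + 8134 + 2*6889) + 189563220 = (-65 + 8134 + 13778) + 189563220 = 21847 + 189563220 = 189585067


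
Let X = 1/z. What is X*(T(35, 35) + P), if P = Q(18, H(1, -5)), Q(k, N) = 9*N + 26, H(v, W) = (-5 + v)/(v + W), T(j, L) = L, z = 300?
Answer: 7/30 ≈ 0.23333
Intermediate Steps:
H(v, W) = (-5 + v)/(W + v)
X = 1/300 ≈ 0.0033333
Q(k, N) = 26 + 9*N
P = 35 (P = 26 + 9*((-5 + 1)/(-5 + 1)) = 26 + 9*(-4/(-4)) = 26 + 9*(-1/4*(-4)) = 26 + 9*1 = 26 + 9 = 35)
X*(T(35, 35) + P) = (35 + 35)/300 = (1/300)*70 = 7/30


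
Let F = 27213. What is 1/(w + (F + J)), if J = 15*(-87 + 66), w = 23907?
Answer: 1/50805 ≈ 1.9683e-5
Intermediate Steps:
J = -315 (J = 15*(-21) = -315)
1/(w + (F + J)) = 1/(23907 + (27213 - 315)) = 1/(23907 + 26898) = 1/50805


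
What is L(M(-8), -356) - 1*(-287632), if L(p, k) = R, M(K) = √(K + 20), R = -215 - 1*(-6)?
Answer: 287423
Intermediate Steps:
R = -209 (R = -215 + 6 = -209)
M(K) = √(20 + K)
L(p, k) = -209
L(M(-8), -356) - 1*(-287632) = -209 - 1*(-287632) = -209 + 287632 = 287423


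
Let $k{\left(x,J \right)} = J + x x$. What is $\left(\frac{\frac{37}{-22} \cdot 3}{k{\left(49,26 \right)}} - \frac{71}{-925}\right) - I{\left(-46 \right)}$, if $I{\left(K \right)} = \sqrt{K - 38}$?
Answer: $\frac{1229433}{16463150} - 2 i \sqrt{21} \approx 0.074678 - 9.1651 i$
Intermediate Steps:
$k{\left(x,J \right)} = J + x^{2}$
$I{\left(K \right)} = \sqrt{-38 + K}$
$\left(\frac{\frac{37}{-22} \cdot 3}{k{\left(49,26 \right)}} - \frac{71}{-925}\right) - I{\left(-46 \right)} = \left(\frac{\frac{37}{-22} \cdot 3}{26 + 49^{2}} - \frac{71}{-925}\right) - \sqrt{-38 - 46} = \left(\frac{37 \left(- \frac{1}{22}\right) 3}{26 + 2401} - - \frac{71}{925}\right) - \sqrt{-84} = \left(\frac{\left(- \frac{37}{22}\right) 3}{2427} + \frac{71}{925}\right) - 2 i \sqrt{21} = \left(\left(- \frac{111}{22}\right) \frac{1}{2427} + \frac{71}{925}\right) - 2 i \sqrt{21} = \left(- \frac{37}{17798} + \frac{71}{925}\right) - 2 i \sqrt{21} = \frac{1229433}{16463150} - 2 i \sqrt{21}$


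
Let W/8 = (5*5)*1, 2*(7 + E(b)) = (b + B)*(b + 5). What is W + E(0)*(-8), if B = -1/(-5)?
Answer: 252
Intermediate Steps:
B = ⅕ (B = -1*(-⅕) = ⅕ ≈ 0.20000)
E(b) = -7 + (5 + b)*(⅕ + b)/2 (E(b) = -7 + ((b + ⅕)*(b + 5))/2 = -7 + ((⅕ + b)*(5 + b))/2 = -7 + ((5 + b)*(⅕ + b))/2 = -7 + (5 + b)*(⅕ + b)/2)
W = 200 (W = 8*((5*5)*1) = 8*(25*1) = 8*25 = 200)
W + E(0)*(-8) = 200 + (-13/2 + (½)*0² + (13/5)*0)*(-8) = 200 + (-13/2 + (½)*0 + 0)*(-8) = 200 + (-13/2 + 0 + 0)*(-8) = 200 - 13/2*(-8) = 200 + 52 = 252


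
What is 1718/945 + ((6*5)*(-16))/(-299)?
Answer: 967282/282555 ≈ 3.4233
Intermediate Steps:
1718/945 + ((6*5)*(-16))/(-299) = 1718*(1/945) + (30*(-16))*(-1/299) = 1718/945 - 480*(-1/299) = 1718/945 + 480/299 = 967282/282555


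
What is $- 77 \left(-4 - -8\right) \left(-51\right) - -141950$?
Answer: $157658$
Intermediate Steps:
$- 77 \left(-4 - -8\right) \left(-51\right) - -141950 = - 77 \left(-4 + 8\right) \left(-51\right) + 141950 = \left(-77\right) 4 \left(-51\right) + 141950 = \left(-308\right) \left(-51\right) + 141950 = 15708 + 141950 = 157658$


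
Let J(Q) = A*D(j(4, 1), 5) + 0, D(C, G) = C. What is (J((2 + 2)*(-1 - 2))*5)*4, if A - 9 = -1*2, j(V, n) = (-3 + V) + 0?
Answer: 140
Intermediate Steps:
j(V, n) = -3 + V
A = 7 (A = 9 - 1*2 = 9 - 2 = 7)
J(Q) = 7 (J(Q) = 7*(-3 + 4) + 0 = 7*1 + 0 = 7 + 0 = 7)
(J((2 + 2)*(-1 - 2))*5)*4 = (7*5)*4 = 35*4 = 140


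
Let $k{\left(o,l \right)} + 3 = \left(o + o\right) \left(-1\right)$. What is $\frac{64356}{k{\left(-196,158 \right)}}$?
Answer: $\frac{64356}{389} \approx 165.44$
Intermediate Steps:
$k{\left(o,l \right)} = -3 - 2 o$ ($k{\left(o,l \right)} = -3 + \left(o + o\right) \left(-1\right) = -3 + 2 o \left(-1\right) = -3 - 2 o$)
$\frac{64356}{k{\left(-196,158 \right)}} = \frac{64356}{-3 - -392} = \frac{64356}{-3 + 392} = \frac{64356}{389}$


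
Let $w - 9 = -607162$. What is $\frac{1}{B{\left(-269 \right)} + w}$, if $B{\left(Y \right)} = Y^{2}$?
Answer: $- \frac{1}{534792} \approx -1.8699 \cdot 10^{-6}$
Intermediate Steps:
$w = -607153$ ($w = 9 - 607162 = -607153$)
$\frac{1}{B{\left(-269 \right)} + w} = \frac{1}{\left(-269\right)^{2} - 607153} = \frac{1}{72361 - 607153} = \frac{1}{-534792} = - \frac{1}{534792}$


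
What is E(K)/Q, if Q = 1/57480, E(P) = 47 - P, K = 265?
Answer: -12530640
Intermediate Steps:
Q = 1/57480 ≈ 1.7397e-5
E(K)/Q = (47 - 1*265)/(1/57480) = (47 - 265)*57480 = -218*57480 = -12530640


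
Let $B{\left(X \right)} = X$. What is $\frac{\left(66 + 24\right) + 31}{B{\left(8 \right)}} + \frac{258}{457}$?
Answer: $\frac{57361}{3656} \approx 15.69$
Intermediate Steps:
$\frac{\left(66 + 24\right) + 31}{B{\left(8 \right)}} + \frac{258}{457} = \frac{\left(66 + 24\right) + 31}{8} + \frac{258}{457} = \left(90 + 31\right) \frac{1}{8} + 258 \cdot \frac{1}{457} = 121 \cdot \frac{1}{8} + \frac{258}{457} = \frac{121}{8} + \frac{258}{457} = \frac{57361}{3656}$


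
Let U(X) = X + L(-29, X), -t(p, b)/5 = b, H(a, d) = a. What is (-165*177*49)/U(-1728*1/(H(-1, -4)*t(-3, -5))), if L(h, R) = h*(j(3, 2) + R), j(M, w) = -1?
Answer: 35776125/47659 ≈ 750.67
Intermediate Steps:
t(p, b) = -5*b
L(h, R) = h*(-1 + R)
U(X) = 29 - 28*X (U(X) = X - 29*(-1 + X) = X + (29 - 29*X) = 29 - 28*X)
(-165*177*49)/U(-1728*1/(H(-1, -4)*t(-3, -5))) = (-165*177*49)/(29 - (-48384)/(-5*(-5)*(-1))) = (-29205*49)/(29 - (-48384)/(25*(-1))) = -1431045/(29 - (-48384)/(-25)) = -1431045/(29 - (-48384)*(-1)/25) = -1431045/(29 - 28*1728/25) = -1431045/(29 - 48384/25) = -1431045/(-47659/25) = -1431045*(-25/47659) = 35776125/47659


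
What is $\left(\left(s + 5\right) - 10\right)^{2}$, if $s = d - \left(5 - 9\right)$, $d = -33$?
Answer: $1156$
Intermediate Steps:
$s = -29$ ($s = -33 - \left(5 - 9\right) = -33 - -4 = -33 + 4 = -29$)
$\left(\left(s + 5\right) - 10\right)^{2} = \left(\left(-29 + 5\right) - 10\right)^{2} = \left(-24 - 10\right)^{2} = \left(-34\right)^{2} = 1156$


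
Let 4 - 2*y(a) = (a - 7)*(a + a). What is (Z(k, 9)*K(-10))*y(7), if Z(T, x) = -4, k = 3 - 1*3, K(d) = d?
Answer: 80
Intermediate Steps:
y(a) = 2 - a*(-7 + a) (y(a) = 2 - (a - 7)*(a + a)/2 = 2 - (-7 + a)*2*a/2 = 2 - a*(-7 + a))
k = 0 (k = 3 - 3 = 0)
(Z(k, 9)*K(-10))*y(7) = (-4*(-10))*(2 - 1*7² + 7*7) = 40*(2 - 1*49 + 49) = 40*(2 - 49 + 49) = 40*2 = 80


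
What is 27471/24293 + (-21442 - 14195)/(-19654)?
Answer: 1405644675/477454622 ≈ 2.9440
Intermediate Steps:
27471/24293 + (-21442 - 14195)/(-19654) = 27471*(1/24293) - 35637*(-1/19654) = 27471/24293 + 35637/19654 = 1405644675/477454622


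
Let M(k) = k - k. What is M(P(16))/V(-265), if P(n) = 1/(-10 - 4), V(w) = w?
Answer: 0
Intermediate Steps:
P(n) = -1/14 (P(n) = 1/(-14) = -1/14)
M(k) = 0
M(P(16))/V(-265) = 0/(-265) = 0*(-1/265) = 0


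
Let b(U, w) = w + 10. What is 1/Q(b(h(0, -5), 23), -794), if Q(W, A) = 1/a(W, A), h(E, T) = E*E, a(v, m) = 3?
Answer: 3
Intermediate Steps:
h(E, T) = E²
b(U, w) = 10 + w
Q(W, A) = ⅓ (Q(W, A) = 1/3 = ⅓)
1/Q(b(h(0, -5), 23), -794) = 1/(⅓) = 3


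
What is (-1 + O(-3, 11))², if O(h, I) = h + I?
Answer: 49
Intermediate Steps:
O(h, I) = I + h
(-1 + O(-3, 11))² = (-1 + (11 - 3))² = (-1 + 8)² = 7² = 49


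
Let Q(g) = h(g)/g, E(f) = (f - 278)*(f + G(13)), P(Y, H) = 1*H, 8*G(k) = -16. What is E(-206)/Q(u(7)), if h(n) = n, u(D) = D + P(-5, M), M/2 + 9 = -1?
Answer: 100672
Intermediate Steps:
M = -20 (M = -18 + 2*(-1) = -18 - 2 = -20)
G(k) = -2 (G(k) = (1/8)*(-16) = -2)
P(Y, H) = H
E(f) = (-278 + f)*(-2 + f) (E(f) = (f - 278)*(f - 2) = (-278 + f)*(-2 + f))
u(D) = -20 + D (u(D) = D - 20 = -20 + D)
Q(g) = 1 (Q(g) = g/g = 1)
E(-206)/Q(u(7)) = (556 + (-206)**2 - 280*(-206))/1 = (556 + 42436 + 57680)*1 = 100672*1 = 100672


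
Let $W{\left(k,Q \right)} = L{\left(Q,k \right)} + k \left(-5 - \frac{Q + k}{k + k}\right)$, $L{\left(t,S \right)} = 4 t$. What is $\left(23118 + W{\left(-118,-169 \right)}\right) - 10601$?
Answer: $\frac{25149}{2} \approx 12575.0$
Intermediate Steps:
$W{\left(k,Q \right)} = 4 Q + k \left(-5 - \frac{Q + k}{2 k}\right)$ ($W{\left(k,Q \right)} = 4 Q + k \left(-5 - \frac{Q + k}{k + k}\right) = 4 Q + k \left(-5 - \frac{Q + k}{2 k}\right)$)
$\left(23118 + W{\left(-118,-169 \right)}\right) - 10601 = \left(23118 + \left(\left(- \frac{11}{2}\right) \left(-118\right) + \frac{7}{2} \left(-169\right)\right)\right) - 10601 = \left(23118 + \left(649 - \frac{1183}{2}\right)\right) - 10601 = \left(23118 + \frac{115}{2}\right) - 10601 = \frac{46351}{2} - 10601 = \frac{25149}{2}$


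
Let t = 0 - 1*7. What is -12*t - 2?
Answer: 82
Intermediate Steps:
t = -7 (t = 0 - 7 = -7)
-12*t - 2 = -12*(-7) - 2 = 84 - 2 = 82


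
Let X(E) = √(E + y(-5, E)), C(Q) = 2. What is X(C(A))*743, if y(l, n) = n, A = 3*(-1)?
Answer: 1486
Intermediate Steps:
A = -3
X(E) = √2*√E (X(E) = √(E + E) = √(2*E) = √2*√E)
X(C(A))*743 = (√2*√2)*743 = 2*743 = 1486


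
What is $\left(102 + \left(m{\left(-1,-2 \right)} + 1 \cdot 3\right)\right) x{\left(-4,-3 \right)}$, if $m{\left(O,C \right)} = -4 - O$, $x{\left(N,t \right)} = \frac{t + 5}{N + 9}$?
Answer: $\frac{204}{5} \approx 40.8$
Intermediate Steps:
$x{\left(N,t \right)} = \frac{5 + t}{9 + N}$
$\left(102 + \left(m{\left(-1,-2 \right)} + 1 \cdot 3\right)\right) x{\left(-4,-3 \right)} = \left(102 + \left(\left(-4 - -1\right) + 1 \cdot 3\right)\right) \frac{5 - 3}{9 - 4} = \left(102 + \left(\left(-4 + 1\right) + 3\right)\right) \frac{1}{5} \cdot 2 = \left(102 + \left(-3 + 3\right)\right) \frac{1}{5} \cdot 2 = \left(102 + 0\right) \frac{2}{5} = 102 \cdot \frac{2}{5} = \frac{204}{5}$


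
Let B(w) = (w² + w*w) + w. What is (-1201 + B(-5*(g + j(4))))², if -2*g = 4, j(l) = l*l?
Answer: 72743841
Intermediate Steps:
j(l) = l²
g = -2 (g = -½*4 = -2)
B(w) = w + 2*w² (B(w) = (w² + w²) + w = 2*w² + w = w + 2*w²)
(-1201 + B(-5*(g + j(4))))² = (-1201 + (-5*(-2 + 4²))*(1 + 2*(-5*(-2 + 4²))))² = (-1201 + (-5*(-2 + 16))*(1 + 2*(-5*(-2 + 16))))² = (-1201 + (-5*14)*(1 + 2*(-5*14)))² = (-1201 - 70*(1 + 2*(-70)))² = (-1201 - 70*(1 - 140))² = (-1201 - 70*(-139))² = (-1201 + 9730)² = 8529² = 72743841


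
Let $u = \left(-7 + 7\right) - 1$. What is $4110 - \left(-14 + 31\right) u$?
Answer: $4127$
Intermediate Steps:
$u = -1$ ($u = 0 - 1 = -1$)
$4110 - \left(-14 + 31\right) u = 4110 - \left(-14 + 31\right) \left(-1\right) = 4110 - 17 \left(-1\right) = 4110 - -17 = 4110 + 17 = 4127$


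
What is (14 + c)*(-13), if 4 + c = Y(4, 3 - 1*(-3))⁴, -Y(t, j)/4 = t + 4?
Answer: -13631618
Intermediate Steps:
Y(t, j) = -16 - 4*t (Y(t, j) = -4*(t + 4) = -4*(4 + t) = -16 - 4*t)
c = 1048572 (c = -4 + (-16 - 4*4)⁴ = -4 + (-16 - 16)⁴ = -4 + (-32)⁴ = -4 + 1048576 = 1048572)
(14 + c)*(-13) = (14 + 1048572)*(-13) = 1048586*(-13) = -13631618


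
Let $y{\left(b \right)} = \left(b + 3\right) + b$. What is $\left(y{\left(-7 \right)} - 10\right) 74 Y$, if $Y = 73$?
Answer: $-113442$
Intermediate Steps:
$y{\left(b \right)} = 3 + 2 b$ ($y{\left(b \right)} = \left(3 + b\right) + b = 3 + 2 b$)
$\left(y{\left(-7 \right)} - 10\right) 74 Y = \left(\left(3 + 2 \left(-7\right)\right) - 10\right) 74 \cdot 73 = \left(\left(3 - 14\right) - 10\right) 74 \cdot 73 = \left(-11 - 10\right) 74 \cdot 73 = \left(-21\right) 74 \cdot 73 = \left(-1554\right) 73 = -113442$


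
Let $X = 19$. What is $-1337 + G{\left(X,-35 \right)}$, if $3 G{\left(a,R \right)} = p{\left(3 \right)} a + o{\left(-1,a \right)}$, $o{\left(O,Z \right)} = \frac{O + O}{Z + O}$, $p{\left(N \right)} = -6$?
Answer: $- \frac{37126}{27} \approx -1375.0$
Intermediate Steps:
$o{\left(O,Z \right)} = \frac{2 O}{O + Z}$
$G{\left(a,R \right)} = - 2 a - \frac{2}{3 \left(-1 + a\right)}$ ($G{\left(a,R \right)} = \frac{- 6 a + 2 \left(-1\right) \frac{1}{-1 + a}}{3} = \frac{- 6 a - \frac{2}{-1 + a}}{3} = - 2 a - \frac{2}{3 \left(-1 + a\right)}$)
$-1337 + G{\left(X,-35 \right)} = -1337 + \frac{2 \left(-1 - 57 \left(-1 + 19\right)\right)}{3 \left(-1 + 19\right)} = -1337 + \frac{2 \left(-1 - 57 \cdot 18\right)}{3 \cdot 18} = -1337 + \frac{2}{3} \cdot \frac{1}{18} \left(-1 - 1026\right) = -1337 + \frac{2}{3} \cdot \frac{1}{18} \left(-1027\right) = -1337 - \frac{1027}{27} = - \frac{37126}{27}$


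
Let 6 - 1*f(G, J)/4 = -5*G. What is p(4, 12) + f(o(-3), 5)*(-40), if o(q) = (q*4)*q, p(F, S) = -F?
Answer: -29764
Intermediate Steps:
o(q) = 4*q² (o(q) = (4*q)*q = 4*q²)
f(G, J) = 24 + 20*G (f(G, J) = 24 - (-20)*G = 24 + 20*G)
p(4, 12) + f(o(-3), 5)*(-40) = -1*4 + (24 + 20*(4*(-3)²))*(-40) = -4 + (24 + 20*(4*9))*(-40) = -4 + (24 + 20*36)*(-40) = -4 + (24 + 720)*(-40) = -4 + 744*(-40) = -4 - 29760 = -29764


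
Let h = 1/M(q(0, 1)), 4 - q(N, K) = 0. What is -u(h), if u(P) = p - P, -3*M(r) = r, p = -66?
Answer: 261/4 ≈ 65.250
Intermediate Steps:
q(N, K) = 4 (q(N, K) = 4 - 1*0 = 4 + 0 = 4)
M(r) = -r/3
h = -¾ (h = 1/(-⅓*4) = 1/(-4/3) = -¾ ≈ -0.75000)
u(P) = -66 - P
-u(h) = -(-66 - 1*(-¾)) = -(-66 + ¾) = -1*(-261/4) = 261/4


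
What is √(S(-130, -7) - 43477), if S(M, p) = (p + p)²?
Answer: 3*I*√4809 ≈ 208.04*I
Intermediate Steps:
S(M, p) = 4*p² (S(M, p) = (2*p)² = 4*p²)
√(S(-130, -7) - 43477) = √(4*(-7)² - 43477) = √(4*49 - 43477) = √(196 - 43477) = √(-43281) = 3*I*√4809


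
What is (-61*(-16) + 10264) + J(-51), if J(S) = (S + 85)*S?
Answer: 9506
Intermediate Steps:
J(S) = S*(85 + S) (J(S) = (85 + S)*S = S*(85 + S))
(-61*(-16) + 10264) + J(-51) = (-61*(-16) + 10264) - 51*(85 - 51) = (976 + 10264) - 51*34 = 11240 - 1734 = 9506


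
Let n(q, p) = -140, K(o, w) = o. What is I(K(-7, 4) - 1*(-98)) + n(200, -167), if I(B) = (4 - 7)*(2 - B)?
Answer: 127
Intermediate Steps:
I(B) = -6 + 3*B (I(B) = -3*(2 - B) = -6 + 3*B)
I(K(-7, 4) - 1*(-98)) + n(200, -167) = (-6 + 3*(-7 - 1*(-98))) - 140 = (-6 + 3*(-7 + 98)) - 140 = (-6 + 3*91) - 140 = (-6 + 273) - 140 = 267 - 140 = 127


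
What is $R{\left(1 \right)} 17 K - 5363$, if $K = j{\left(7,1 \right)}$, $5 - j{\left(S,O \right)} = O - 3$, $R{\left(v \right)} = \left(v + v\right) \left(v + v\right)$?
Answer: $-4887$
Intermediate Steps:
$R{\left(v \right)} = 4 v^{2}$ ($R{\left(v \right)} = 2 v 2 v = 4 v^{2}$)
$j{\left(S,O \right)} = 8 - O$ ($j{\left(S,O \right)} = 5 - \left(O - 3\right) = 5 - \left(-3 + O\right) = 8 - O$)
$K = 7$ ($K = 8 - 1 = 7$)
$R{\left(1 \right)} 17 K - 5363 = 4 \cdot 1^{2} \cdot 17 \cdot 7 - 5363 = 4 \cdot 1 \cdot 17 \cdot 7 - 5363 = 4 \cdot 17 \cdot 7 - 5363 = 68 \cdot 7 - 5363 = 476 - 5363 = -4887$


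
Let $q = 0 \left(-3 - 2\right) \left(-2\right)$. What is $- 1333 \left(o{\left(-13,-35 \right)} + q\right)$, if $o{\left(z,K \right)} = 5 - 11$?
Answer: $7998$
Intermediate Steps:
$o{\left(z,K \right)} = -6$ ($o{\left(z,K \right)} = 5 - 11 = -6$)
$q = 0$ ($q = 0 \left(-5\right) \left(-2\right) = 0 \left(-2\right) = 0$)
$- 1333 \left(o{\left(-13,-35 \right)} + q\right) = - 1333 \left(-6 + 0\right) = \left(-1333\right) \left(-6\right) = 7998$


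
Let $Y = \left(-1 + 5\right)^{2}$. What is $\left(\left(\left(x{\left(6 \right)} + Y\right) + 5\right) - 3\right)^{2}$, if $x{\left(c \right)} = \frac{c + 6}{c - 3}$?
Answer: $484$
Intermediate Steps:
$Y = 16$ ($Y = 4^{2} = 16$)
$x{\left(c \right)} = \frac{6 + c}{-3 + c}$
$\left(\left(\left(x{\left(6 \right)} + Y\right) + 5\right) - 3\right)^{2} = \left(\left(\left(\frac{6 + 6}{-3 + 6} + 16\right) + 5\right) - 3\right)^{2} = \left(\left(\left(\frac{1}{3} \cdot 12 + 16\right) + 5\right) - 3\right)^{2} = \left(\left(\left(4 + 16\right) + 5\right) - 3\right)^{2} = \left(\left(20 + 5\right) - 3\right)^{2} = \left(25 - 3\right)^{2} = 22^{2} = 484$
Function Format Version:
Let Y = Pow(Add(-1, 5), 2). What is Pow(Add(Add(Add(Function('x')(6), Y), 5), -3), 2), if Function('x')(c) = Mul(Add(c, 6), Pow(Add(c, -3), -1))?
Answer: 484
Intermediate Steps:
Y = 16 (Y = Pow(4, 2) = 16)
Function('x')(c) = Mul(Pow(Add(-3, c), -1), Add(6, c)) (Function('x')(c) = Mul(Add(6, c), Pow(Add(-3, c), -1)) = Mul(Pow(Add(-3, c), -1), Add(6, c)))
Pow(Add(Add(Add(Function('x')(6), Y), 5), -3), 2) = Pow(Add(Add(Add(Mul(Pow(Add(-3, 6), -1), Add(6, 6)), 16), 5), -3), 2) = Pow(Add(Add(Add(Mul(Pow(3, -1), 12), 16), 5), -3), 2) = Pow(Add(Add(Add(Mul(Rational(1, 3), 12), 16), 5), -3), 2) = Pow(Add(Add(Add(4, 16), 5), -3), 2) = Pow(Add(Add(20, 5), -3), 2) = Pow(Add(25, -3), 2) = Pow(22, 2) = 484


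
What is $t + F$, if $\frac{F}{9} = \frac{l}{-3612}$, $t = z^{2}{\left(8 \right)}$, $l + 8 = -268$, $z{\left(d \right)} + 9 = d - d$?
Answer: $\frac{24588}{301} \approx 81.688$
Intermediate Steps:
$z{\left(d \right)} = -9$ ($z{\left(d \right)} = -9 + \left(d - d\right) = -9 + 0 = -9$)
$l = -276$ ($l = -8 - 268 = -276$)
$t = 81$ ($t = \left(-9\right)^{2} = 81$)
$F = \frac{207}{301}$ ($F = 9 \left(- \frac{276}{-3612}\right) = 9 \left(\left(-276\right) \left(- \frac{1}{3612}\right)\right) = 9 \cdot \frac{23}{301} = \frac{207}{301} \approx 0.68771$)
$t + F = 81 + \frac{207}{301} = \frac{24588}{301}$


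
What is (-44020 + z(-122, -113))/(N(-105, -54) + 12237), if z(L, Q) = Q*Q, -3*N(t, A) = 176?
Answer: -93753/36535 ≈ -2.5661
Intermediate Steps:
N(t, A) = -176/3 (N(t, A) = -1/3*176 = -176/3)
z(L, Q) = Q**2
(-44020 + z(-122, -113))/(N(-105, -54) + 12237) = (-44020 + (-113)**2)/(-176/3 + 12237) = (-44020 + 12769)/(36535/3) = -31251*3/36535 = -93753/36535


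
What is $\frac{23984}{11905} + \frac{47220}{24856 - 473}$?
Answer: $\frac{1146955972}{290279615} \approx 3.9512$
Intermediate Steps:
$\frac{23984}{11905} + \frac{47220}{24856 - 473} = 23984 \cdot \frac{1}{11905} + \frac{47220}{24856 - 473} = \frac{23984}{11905} + \frac{47220}{24383} = \frac{1146955972}{290279615}$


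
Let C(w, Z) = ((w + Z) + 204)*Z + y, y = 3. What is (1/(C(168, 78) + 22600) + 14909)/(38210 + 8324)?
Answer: 430147014/1342575701 ≈ 0.32039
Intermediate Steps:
C(w, Z) = 3 + Z*(204 + Z + w) (C(w, Z) = ((w + Z) + 204)*Z + 3 = ((Z + w) + 204)*Z + 3 = (204 + Z + w)*Z + 3 = Z*(204 + Z + w) + 3 = 3 + Z*(204 + Z + w))
(1/(C(168, 78) + 22600) + 14909)/(38210 + 8324) = (1/((3 + 78² + 204*78 + 78*168) + 22600) + 14909)/(38210 + 8324) = (1/((3 + 6084 + 15912 + 13104) + 22600) + 14909)/46534 = (1/(35103 + 22600) + 14909)*(1/46534) = (1/57703 + 14909)*(1/46534) = (860294028/57703)*(1/46534) = 430147014/1342575701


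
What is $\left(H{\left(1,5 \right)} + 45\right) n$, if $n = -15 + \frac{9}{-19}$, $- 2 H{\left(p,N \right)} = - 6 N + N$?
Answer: $- \frac{16905}{19} \approx -889.74$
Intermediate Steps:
$H{\left(p,N \right)} = \frac{5 N}{2}$ ($H{\left(p,N \right)} = - \frac{- 6 N + N}{2} = - \frac{\left(-5\right) N}{2} = \frac{5 N}{2}$)
$n = - \frac{294}{19}$ ($n = -15 + 9 \left(- \frac{1}{19}\right) = -15 - \frac{9}{19} = - \frac{294}{19} \approx -15.474$)
$\left(H{\left(1,5 \right)} + 45\right) n = \left(\frac{5}{2} \cdot 5 + 45\right) \left(- \frac{294}{19}\right) = \left(\frac{25}{2} + 45\right) \left(- \frac{294}{19}\right) = \frac{115}{2} \left(- \frac{294}{19}\right) = - \frac{16905}{19}$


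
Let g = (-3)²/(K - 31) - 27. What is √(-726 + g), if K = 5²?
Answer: I*√3018/2 ≈ 27.468*I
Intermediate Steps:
K = 25
g = -57/2 (g = (-3)²/(25 - 31) - 27 = 9/(-6) - 27 = -⅙*9 - 27 = -3/2 - 27 = -57/2 ≈ -28.500)
√(-726 + g) = √(-726 - 57/2) = √(-1509/2) = I*√3018/2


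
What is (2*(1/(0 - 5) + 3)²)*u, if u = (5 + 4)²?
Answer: 31752/25 ≈ 1270.1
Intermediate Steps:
u = 81 (u = 9² = 81)
(2*(1/(0 - 5) + 3)²)*u = (2*(1/(0 - 5) + 3)²)*81 = (2*(1/(-5) + 3)²)*81 = (2*(-⅕ + 3)²)*81 = (2*(14/5)²)*81 = (2*(196/25))*81 = (392/25)*81 = 31752/25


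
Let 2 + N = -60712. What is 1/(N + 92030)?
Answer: 1/31316 ≈ 3.1933e-5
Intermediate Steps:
N = -60714 (N = -2 - 60712 = -60714)
1/(N + 92030) = 1/(-60714 + 92030) = 1/31316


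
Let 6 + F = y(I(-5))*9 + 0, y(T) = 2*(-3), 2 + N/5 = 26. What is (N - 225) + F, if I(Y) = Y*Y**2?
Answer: -165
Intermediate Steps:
N = 120 (N = -10 + 5*26 = -10 + 130 = 120)
I(Y) = Y**3
y(T) = -6
F = -60 (F = -6 + (-6*9 + 0) = -6 + (-54 + 0) = -6 - 54 = -60)
(N - 225) + F = (120 - 225) - 60 = -105 - 60 = -165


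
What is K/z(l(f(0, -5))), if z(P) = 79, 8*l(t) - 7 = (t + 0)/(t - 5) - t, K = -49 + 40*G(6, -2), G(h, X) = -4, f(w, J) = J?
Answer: -209/79 ≈ -2.6456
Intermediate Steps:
K = -209 (K = -49 + 40*(-4) = -49 - 160 = -209)
l(t) = 7/8 - t/8 + t/(8*(-5 + t)) (l(t) = 7/8 + ((t + 0)/(t - 5) - t)/8 = 7/8 + (t/(-5 + t) - t)/8 = 7/8 + (-t + t/(-5 + t))/8 = 7/8 + (-t/8 + t/(8*(-5 + t))) = 7/8 - t/8 + t/(8*(-5 + t)))
K/z(l(f(0, -5))) = -209/79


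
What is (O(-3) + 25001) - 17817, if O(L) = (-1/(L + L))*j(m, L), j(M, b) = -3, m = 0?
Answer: 14367/2 ≈ 7183.5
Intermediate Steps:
O(L) = 3/(2*L) (O(L) = (-1/(L + L))*(-3) = (-1/(2*L))*(-3) = ((1/(2*L))*(-1))*(-3) = -1/(2*L)*(-3) = 3/(2*L))
(O(-3) + 25001) - 17817 = ((3/2)/(-3) + 25001) - 17817 = ((3/2)*(-⅓) + 25001) - 17817 = (-½ + 25001) - 17817 = 50001/2 - 17817 = 14367/2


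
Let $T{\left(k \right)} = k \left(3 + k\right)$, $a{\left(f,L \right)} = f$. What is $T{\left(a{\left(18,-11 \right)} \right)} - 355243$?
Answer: $-354865$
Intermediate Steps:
$T{\left(a{\left(18,-11 \right)} \right)} - 355243 = 18 \left(3 + 18\right) - 355243 = 18 \cdot 21 - 355243 = 378 - 355243 = -354865$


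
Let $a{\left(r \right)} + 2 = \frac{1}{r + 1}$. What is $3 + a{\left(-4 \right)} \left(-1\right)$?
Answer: $\frac{16}{3} \approx 5.3333$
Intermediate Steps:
$a{\left(r \right)} = -2 + \frac{1}{1 + r}$ ($a{\left(r \right)} = -2 + \frac{1}{r + 1} = -2 + \frac{1}{1 + r}$)
$3 + a{\left(-4 \right)} \left(-1\right) = 3 + \frac{-1 - -8}{1 - 4} \left(-1\right) = 3 + \frac{-1 + 8}{-3} \left(-1\right) = 3 + \left(- \frac{1}{3}\right) 7 \left(-1\right) = 3 - - \frac{7}{3} = 3 + \frac{7}{3} = \frac{16}{3}$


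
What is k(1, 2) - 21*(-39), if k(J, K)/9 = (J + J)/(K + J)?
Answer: 825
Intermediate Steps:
k(J, K) = 18*J/(J + K) (k(J, K) = 9*((J + J)/(K + J)) = 9*((2*J)/(J + K)) = 9*(2*J/(J + K)) = 18*J/(J + K))
k(1, 2) - 21*(-39) = 18*1/(1 + 2) - 21*(-39) = 18*1/3 + 819 = 18*1*(⅓) + 819 = 6 + 819 = 825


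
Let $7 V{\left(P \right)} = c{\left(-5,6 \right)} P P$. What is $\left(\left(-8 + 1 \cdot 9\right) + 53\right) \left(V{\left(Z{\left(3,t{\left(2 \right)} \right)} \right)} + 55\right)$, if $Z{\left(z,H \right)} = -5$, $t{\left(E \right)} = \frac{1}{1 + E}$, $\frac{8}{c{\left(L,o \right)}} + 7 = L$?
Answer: $\frac{19890}{7} \approx 2841.4$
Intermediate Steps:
$c{\left(L,o \right)} = \frac{8}{-7 + L}$
$V{\left(P \right)} = - \frac{2 P^{2}}{21}$ ($V{\left(P \right)} = \frac{\frac{8}{-7 - 5} P P}{7} = \frac{\frac{8}{-12} P P}{7} = \frac{8 \left(- \frac{1}{12}\right) P P}{7} = \frac{- \frac{2 P}{3} P}{7} = \frac{\left(- \frac{2}{3}\right) P^{2}}{7} = - \frac{2 P^{2}}{21}$)
$\left(\left(-8 + 1 \cdot 9\right) + 53\right) \left(V{\left(Z{\left(3,t{\left(2 \right)} \right)} \right)} + 55\right) = \left(\left(-8 + 1 \cdot 9\right) + 53\right) \left(- \frac{2 \left(-5\right)^{2}}{21} + 55\right) = \left(\left(-8 + 9\right) + 53\right) \left(\left(- \frac{2}{21}\right) 25 + 55\right) = \left(1 + 53\right) \left(- \frac{50}{21} + 55\right) = 54 \cdot \frac{1105}{21} = \frac{19890}{7}$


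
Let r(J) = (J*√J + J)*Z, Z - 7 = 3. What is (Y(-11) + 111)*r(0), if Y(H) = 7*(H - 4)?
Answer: 0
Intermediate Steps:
Z = 10 (Z = 7 + 3 = 10)
r(J) = 10*J + 10*J^(3/2) (r(J) = (J*√J + J)*10 = (J^(3/2) + J)*10 = (J + J^(3/2))*10 = 10*J + 10*J^(3/2))
Y(H) = -28 + 7*H (Y(H) = 7*(-4 + H) = -28 + 7*H)
(Y(-11) + 111)*r(0) = ((-28 + 7*(-11)) + 111)*(10*0 + 10*0^(3/2)) = ((-28 - 77) + 111)*(0 + 10*0) = (-105 + 111)*(0 + 0) = 6*0 = 0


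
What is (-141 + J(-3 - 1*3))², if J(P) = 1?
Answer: 19600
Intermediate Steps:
(-141 + J(-3 - 1*3))² = (-141 + 1)² = (-140)² = 19600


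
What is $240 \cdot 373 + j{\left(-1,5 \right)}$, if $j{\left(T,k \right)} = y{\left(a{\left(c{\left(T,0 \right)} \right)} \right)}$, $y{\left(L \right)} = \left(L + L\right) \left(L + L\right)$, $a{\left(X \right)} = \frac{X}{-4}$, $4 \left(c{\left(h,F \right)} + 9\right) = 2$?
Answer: $\frac{1432609}{16} \approx 89538.0$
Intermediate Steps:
$c{\left(h,F \right)} = - \frac{17}{2}$ ($c{\left(h,F \right)} = -9 + \frac{1}{4} \cdot 2 = -9 + \frac{1}{2} = - \frac{17}{2}$)
$a{\left(X \right)} = - \frac{X}{4}$ ($a{\left(X \right)} = X \left(- \frac{1}{4}\right) = - \frac{X}{4}$)
$y{\left(L \right)} = 4 L^{2}$ ($y{\left(L \right)} = 2 L 2 L = 4 L^{2}$)
$j{\left(T,k \right)} = \frac{289}{16}$ ($j{\left(T,k \right)} = 4 \left(\left(- \frac{1}{4}\right) \left(- \frac{17}{2}\right)\right)^{2} = 4 \left(\frac{17}{8}\right)^{2} = 4 \cdot \frac{289}{64} = \frac{289}{16}$)
$240 \cdot 373 + j{\left(-1,5 \right)} = 240 \cdot 373 + \frac{289}{16} = 89520 + \frac{289}{16} = \frac{1432609}{16}$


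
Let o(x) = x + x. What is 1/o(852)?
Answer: 1/1704 ≈ 0.00058685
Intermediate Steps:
o(x) = 2*x
1/o(852) = 1/(2*852) = 1/1704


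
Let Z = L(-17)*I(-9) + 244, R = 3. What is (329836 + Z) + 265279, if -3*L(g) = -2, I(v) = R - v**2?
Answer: 595307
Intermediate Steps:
I(v) = 3 - v**2
L(g) = 2/3 (L(g) = -1/3*(-2) = 2/3)
Z = 192 (Z = 2*(3 - 1*(-9)**2)/3 + 244 = 2*(3 - 1*81)/3 + 244 = 2*(3 - 81)/3 + 244 = (2/3)*(-78) + 244 = -52 + 244 = 192)
(329836 + Z) + 265279 = (329836 + 192) + 265279 = 330028 + 265279 = 595307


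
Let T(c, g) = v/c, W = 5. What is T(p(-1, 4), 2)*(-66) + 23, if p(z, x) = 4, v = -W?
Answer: 211/2 ≈ 105.50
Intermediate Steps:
v = -5 (v = -1*5 = -5)
T(c, g) = -5/c
T(p(-1, 4), 2)*(-66) + 23 = -5/4*(-66) + 23 = 165/2 + 23 = 211/2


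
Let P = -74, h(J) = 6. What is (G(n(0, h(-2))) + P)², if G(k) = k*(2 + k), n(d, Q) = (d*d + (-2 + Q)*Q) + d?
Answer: 302500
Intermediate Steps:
n(d, Q) = d + d² + Q*(-2 + Q) (n(d, Q) = (d² + Q*(-2 + Q)) + d = d + d² + Q*(-2 + Q))
(G(n(0, h(-2))) + P)² = ((0 + 6² + 0² - 2*6)*(2 + (0 + 6² + 0² - 2*6)) - 74)² = ((0 + 36 + 0 - 12)*(2 + (0 + 36 + 0 - 12)) - 74)² = (24*(2 + 24) - 74)² = (24*26 - 74)² = (624 - 74)² = 550² = 302500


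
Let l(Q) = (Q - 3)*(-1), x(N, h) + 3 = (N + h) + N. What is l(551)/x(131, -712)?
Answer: 548/453 ≈ 1.2097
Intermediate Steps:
x(N, h) = -3 + h + 2*N (x(N, h) = -3 + ((N + h) + N) = -3 + (h + 2*N) = -3 + h + 2*N)
l(Q) = 3 - Q (l(Q) = (-3 + Q)*(-1) = 3 - Q)
l(551)/x(131, -712) = (3 - 1*551)/(-3 - 712 + 2*131) = (3 - 551)/(-3 - 712 + 262) = -548/(-453) = -548*(-1/453) = 548/453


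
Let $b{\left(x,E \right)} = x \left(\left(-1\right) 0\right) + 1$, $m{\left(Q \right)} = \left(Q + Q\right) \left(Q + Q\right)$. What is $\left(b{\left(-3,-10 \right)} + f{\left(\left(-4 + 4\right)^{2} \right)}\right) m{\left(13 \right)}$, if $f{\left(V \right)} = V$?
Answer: $676$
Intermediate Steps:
$m{\left(Q \right)} = 4 Q^{2}$ ($m{\left(Q \right)} = 2 Q 2 Q = 4 Q^{2}$)
$b{\left(x,E \right)} = 1$ ($b{\left(x,E \right)} = x 0 + 1 = 0 + 1 = 1$)
$\left(b{\left(-3,-10 \right)} + f{\left(\left(-4 + 4\right)^{2} \right)}\right) m{\left(13 \right)} = \left(1 + \left(-4 + 4\right)^{2}\right) 4 \cdot 13^{2} = \left(1 + 0^{2}\right) 4 \cdot 169 = \left(1 + 0\right) 676 = 1 \cdot 676 = 676$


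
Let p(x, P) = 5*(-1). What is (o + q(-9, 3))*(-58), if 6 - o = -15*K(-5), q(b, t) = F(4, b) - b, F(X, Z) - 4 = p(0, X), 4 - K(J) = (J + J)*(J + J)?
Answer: 82708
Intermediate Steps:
p(x, P) = -5
K(J) = 4 - 4*J² (K(J) = 4 - (J + J)*(J + J) = 4 - 2*J*2*J = 4 - 4*J²)
F(X, Z) = -1 (F(X, Z) = 4 - 5 = -1)
q(b, t) = -1 - b
o = -1434 (o = 6 - (-15)*(4 - 4*(-5)²) = 6 - (-15)*(4 - 4*25) = 6 - (-15)*(4 - 100) = 6 - (-15)*(-96) = 6 - 1*1440 = 6 - 1440 = -1434)
(o + q(-9, 3))*(-58) = (-1434 + (-1 - 1*(-9)))*(-58) = (-1434 + (-1 + 9))*(-58) = (-1434 + 8)*(-58) = -1426*(-58) = 82708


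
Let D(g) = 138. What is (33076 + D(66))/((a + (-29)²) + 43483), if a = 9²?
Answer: 33214/44405 ≈ 0.74798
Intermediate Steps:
a = 81
(33076 + D(66))/((a + (-29)²) + 43483) = (33076 + 138)/((81 + (-29)²) + 43483) = 33214/((81 + 841) + 43483) = 33214/(922 + 43483) = 33214/44405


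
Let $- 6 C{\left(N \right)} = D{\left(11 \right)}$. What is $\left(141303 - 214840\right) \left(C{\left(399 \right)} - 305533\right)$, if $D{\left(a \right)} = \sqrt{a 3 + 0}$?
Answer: $22467980221 + \frac{73537 \sqrt{33}}{6} \approx 2.2468 \cdot 10^{10}$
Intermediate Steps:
$D{\left(a \right)} = \sqrt{3} \sqrt{a}$ ($D{\left(a \right)} = \sqrt{3 a + 0} = \sqrt{3 a} = \sqrt{3} \sqrt{a}$)
$C{\left(N \right)} = - \frac{\sqrt{33}}{6}$ ($C{\left(N \right)} = - \frac{\sqrt{3} \sqrt{11}}{6} = - \frac{\sqrt{33}}{6}$)
$\left(141303 - 214840\right) \left(C{\left(399 \right)} - 305533\right) = \left(141303 - 214840\right) \left(- \frac{\sqrt{33}}{6} - 305533\right) = - 73537 \left(-305533 - \frac{\sqrt{33}}{6}\right) = 22467980221 + \frac{73537 \sqrt{33}}{6}$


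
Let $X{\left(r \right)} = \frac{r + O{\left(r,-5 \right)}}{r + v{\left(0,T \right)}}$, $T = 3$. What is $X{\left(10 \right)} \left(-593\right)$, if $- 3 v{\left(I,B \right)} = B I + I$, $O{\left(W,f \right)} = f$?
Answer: $- \frac{593}{2} \approx -296.5$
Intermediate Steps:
$v{\left(I,B \right)} = - \frac{I}{3} - \frac{B I}{3}$ ($v{\left(I,B \right)} = - \frac{B I + I}{3} = - \frac{I + B I}{3} = - \frac{I}{3} - \frac{B I}{3}$)
$X{\left(r \right)} = \frac{-5 + r}{r}$ ($X{\left(r \right)} = \frac{r - 5}{r - 0 \left(1 + 3\right)} = \frac{-5 + r}{r - 0 \cdot 4} = \frac{-5 + r}{r + 0} = \frac{-5 + r}{r}$)
$X{\left(10 \right)} \left(-593\right) = \frac{-5 + 10}{10} \left(-593\right) = \frac{1}{10} \cdot 5 \left(-593\right) = \frac{1}{2} \left(-593\right) = - \frac{593}{2}$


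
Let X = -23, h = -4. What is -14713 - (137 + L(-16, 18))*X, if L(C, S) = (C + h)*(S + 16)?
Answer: -27202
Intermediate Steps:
L(C, S) = (-4 + C)*(16 + S) (L(C, S) = (C - 4)*(S + 16) = (-4 + C)*(16 + S))
-14713 - (137 + L(-16, 18))*X = -14713 - (137 + (-64 - 4*18 + 16*(-16) - 16*18))*(-23) = -14713 - (137 + (-64 - 72 - 256 - 288))*(-23) = -14713 - (137 - 680)*(-23) = -14713 - (-543)*(-23) = -14713 - 1*12489 = -14713 - 12489 = -27202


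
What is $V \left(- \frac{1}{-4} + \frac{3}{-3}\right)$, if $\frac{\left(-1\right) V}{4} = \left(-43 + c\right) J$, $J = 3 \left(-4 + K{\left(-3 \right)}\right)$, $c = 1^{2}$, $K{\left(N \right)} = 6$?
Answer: $-756$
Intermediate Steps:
$c = 1$
$J = 6$ ($J = 3 \left(-4 + 6\right) = 3 \cdot 2 = 6$)
$V = 1008$ ($V = - 4 \left(-43 + 1\right) 6 = - 4 \left(\left(-42\right) 6\right) = \left(-4\right) \left(-252\right) = 1008$)
$V \left(- \frac{1}{-4} + \frac{3}{-3}\right) = 1008 \left(- \frac{1}{-4} + \frac{3}{-3}\right) = 1008 \left(\left(-1\right) \left(- \frac{1}{4}\right) + 3 \left(- \frac{1}{3}\right)\right) = 1008 \left(\frac{1}{4} - 1\right) = 1008 \left(- \frac{3}{4}\right) = -756$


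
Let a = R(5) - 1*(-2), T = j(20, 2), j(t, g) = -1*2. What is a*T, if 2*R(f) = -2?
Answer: -2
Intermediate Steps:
R(f) = -1 (R(f) = (1/2)*(-2) = -1)
j(t, g) = -2
T = -2
a = 1 (a = -1 - 1*(-2) = -1 + 2 = 1)
a*T = 1*(-2) = -2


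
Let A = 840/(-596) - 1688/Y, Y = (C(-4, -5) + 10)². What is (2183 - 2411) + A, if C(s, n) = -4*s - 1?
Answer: -21615262/93125 ≈ -232.11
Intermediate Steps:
C(s, n) = -1 - 4*s
Y = 625 (Y = ((-1 - 4*(-4)) + 10)² = ((-1 + 16) + 10)² = (15 + 10)² = 25² = 625)
A = -382762/93125 (A = 840/(-596) - 1688/625 = 840*(-1/596) - 1688*1/625 = -210/149 - 1688/625 = -382762/93125 ≈ -4.1102)
(2183 - 2411) + A = (2183 - 2411) - 382762/93125 = -228 - 382762/93125 = -21615262/93125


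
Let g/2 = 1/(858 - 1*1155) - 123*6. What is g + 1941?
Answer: 138103/297 ≈ 464.99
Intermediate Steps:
g = -438374/297 (g = 2*(1/(858 - 1*1155) - 123*6) = 2*(1/(858 - 1155) - 738) = 2*(1/(-297) - 738) = 2*(-1/297 - 738) = 2*(-219187/297) = -438374/297 ≈ -1476.0)
g + 1941 = -438374/297 + 1941 = 138103/297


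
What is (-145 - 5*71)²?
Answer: 250000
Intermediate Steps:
(-145 - 5*71)² = (-145 - 355)² = (-500)² = 250000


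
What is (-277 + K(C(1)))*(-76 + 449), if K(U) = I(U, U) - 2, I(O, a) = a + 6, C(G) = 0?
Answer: -101829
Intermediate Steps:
I(O, a) = 6 + a
K(U) = 4 + U (K(U) = (6 + U) - 2 = 4 + U)
(-277 + K(C(1)))*(-76 + 449) = (-277 + (4 + 0))*(-76 + 449) = (-277 + 4)*373 = -273*373 = -101829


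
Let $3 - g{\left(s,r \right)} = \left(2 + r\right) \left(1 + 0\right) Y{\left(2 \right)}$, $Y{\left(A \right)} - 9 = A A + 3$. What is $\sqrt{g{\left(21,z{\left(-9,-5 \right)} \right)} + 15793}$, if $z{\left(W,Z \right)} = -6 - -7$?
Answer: $2 \sqrt{3937} \approx 125.49$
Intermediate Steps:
$Y{\left(A \right)} = 12 + A^{2}$ ($Y{\left(A \right)} = 9 + \left(A A + 3\right) = 9 + \left(A^{2} + 3\right) = 9 + \left(3 + A^{2}\right) = 12 + A^{2}$)
$z{\left(W,Z \right)} = 1$ ($z{\left(W,Z \right)} = -6 + 7 = 1$)
$g{\left(s,r \right)} = -29 - 16 r$ ($g{\left(s,r \right)} = 3 - \left(2 + r\right) \left(1 + 0\right) \left(12 + 2^{2}\right) = 3 - \left(2 + r\right) 1 \left(12 + 4\right) = 3 - \left(2 + r\right) 16 = 3 - \left(32 + 16 r\right) = -29 - 16 r$)
$\sqrt{g{\left(21,z{\left(-9,-5 \right)} \right)} + 15793} = \sqrt{\left(-29 - 16\right) + 15793} = \sqrt{-45 + 15793} = \sqrt{15748} = 2 \sqrt{3937}$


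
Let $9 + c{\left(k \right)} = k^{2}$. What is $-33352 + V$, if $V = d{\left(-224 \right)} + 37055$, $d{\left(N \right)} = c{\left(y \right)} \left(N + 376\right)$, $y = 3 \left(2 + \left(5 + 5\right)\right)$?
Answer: $199327$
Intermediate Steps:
$y = 36$ ($y = 3 \left(2 + 10\right) = 3 \cdot 12 = 36$)
$c{\left(k \right)} = -9 + k^{2}$
$d{\left(N \right)} = 483912 + 1287 N$ ($d{\left(N \right)} = \left(-9 + 36^{2}\right) \left(N + 376\right) = \left(-9 + 1296\right) \left(376 + N\right) = 1287 \left(376 + N\right) = 483912 + 1287 N$)
$V = 232679$ ($V = \left(483912 + 1287 \left(-224\right)\right) + 37055 = \left(483912 - 288288\right) + 37055 = 195624 + 37055 = 232679$)
$-33352 + V = -33352 + 232679 = 199327$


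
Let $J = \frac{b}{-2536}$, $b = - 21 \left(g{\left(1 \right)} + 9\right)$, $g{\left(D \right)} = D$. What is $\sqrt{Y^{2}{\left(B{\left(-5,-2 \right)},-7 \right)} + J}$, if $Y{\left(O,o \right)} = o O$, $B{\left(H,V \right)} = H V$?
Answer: $\frac{\sqrt{1969617685}}{634} \approx 70.001$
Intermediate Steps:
$Y{\left(O,o \right)} = O o$
$b = -210$ ($b = - 21 \left(1 + 9\right) = \left(-21\right) 10 = -210$)
$J = \frac{105}{1268}$ ($J = - \frac{210}{-2536} = \left(-210\right) \left(- \frac{1}{2536}\right) = \frac{105}{1268} \approx 0.082808$)
$\sqrt{Y^{2}{\left(B{\left(-5,-2 \right)},-7 \right)} + J} = \sqrt{\left(\left(-5\right) \left(-2\right) \left(-7\right)\right)^{2} + \frac{105}{1268}} = \sqrt{\left(10 \left(-7\right)\right)^{2} + \frac{105}{1268}} = \sqrt{\left(-70\right)^{2} + \frac{105}{1268}} = \sqrt{4900 + \frac{105}{1268}} = \sqrt{\frac{6213305}{1268}} = \frac{\sqrt{1969617685}}{634}$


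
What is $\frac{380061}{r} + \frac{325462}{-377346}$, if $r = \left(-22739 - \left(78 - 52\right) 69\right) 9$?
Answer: $- \frac{11959751740}{4628714709} \approx -2.5838$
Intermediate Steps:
$r = -220797$ ($r = \left(-22739 - 26 \cdot 69\right) 9 = \left(-22739 - 1794\right) 9 = \left(-24533\right) 9 = -220797$)
$\frac{380061}{r} + \frac{325462}{-377346} = \frac{380061}{-220797} + \frac{325462}{-377346} = 380061 \left(- \frac{1}{220797}\right) + 325462 \left(- \frac{1}{377346}\right) = - \frac{42229}{24533} - \frac{162731}{188673} = - \frac{11959751740}{4628714709}$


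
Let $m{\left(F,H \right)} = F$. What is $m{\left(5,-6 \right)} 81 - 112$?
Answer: $293$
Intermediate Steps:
$m{\left(5,-6 \right)} 81 - 112 = 5 \cdot 81 - 112 = 405 - 112 = 293$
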